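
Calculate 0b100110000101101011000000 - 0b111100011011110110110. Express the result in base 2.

Subtract column by column in base 2:
  0-0 → 0
  0-1 → 1 (borrow)
  0-1-1 → 0 (borrow)
  0-0-1 → 1 (borrow)
  0-1-1 → 0 (borrow)
  0-1-1 → 0 (borrow)
  1-0-1 → 0
  1-1 → 0
  0-1 → 1 (borrow)
  1-1-1 → 1 (borrow)
  0-1-1 → 0 (borrow)
  1-0-1 → 0
  1-1 → 0
  0-1 → 1 (borrow)
  1-0-1 → 0
  0-0 → 0
  0-0 → 0
  0-1 → 1 (borrow)
  0-1-1 → 0 (borrow)
  1-1-1 → 1 (borrow)
  1-1-1 → 1 (borrow)
  0-0-1 → 1 (borrow)
  0-0-1 → 1 (borrow)
  1-0-1 → 0

0b11110100010001100001010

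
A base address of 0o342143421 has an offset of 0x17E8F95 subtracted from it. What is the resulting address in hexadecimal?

0o342143421 = 0x388C711 in hexadecimal.
Subtract column by column in base 16:
  1-5 → C (borrow)
  1-9-1 → 7 (borrow)
  7-F-1 → 7 (borrow)
  C-8-1 → 3
  8-E → A (borrow)
  8-7-1 → 0
  3-1 → 2

0x20A377C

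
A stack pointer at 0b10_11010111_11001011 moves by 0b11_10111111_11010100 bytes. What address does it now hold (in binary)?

Add column by column in base 2, right to left:
  1+0 = 1
  1+0 = 1
  0+1 = 1
  1+0 = 1
  0+1 = 1
  0+0 = 0
  1+1 = 0 carry 1
  1+1+1 = 1 carry 1
  1+1+1 = 1 carry 1
  1+1+1 = 1 carry 1
  1+1+1 = 1 carry 1
  0+1+1 = 0 carry 1
  1+1+1 = 1 carry 1
  0+1+1 = 0 carry 1
  1+0+1 = 0 carry 1
  1+1+1 = 1 carry 1
  0+1+1 = 0 carry 1
  1+1+1 = 1 carry 1
  final carry 1

0b1101001011110011111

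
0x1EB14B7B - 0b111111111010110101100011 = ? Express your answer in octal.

0o3554317030

0x1EB14B7B = 0o3654245573 in octal.
0b111111111010110101100011 = 0o77726543 in octal.
Subtract column by column in base 8:
  3-3 → 0
  7-4 → 3
  5-5 → 0
  5-6 → 7 (borrow)
  4-2-1 → 1
  2-7 → 3 (borrow)
  4-7-1 → 4 (borrow)
  5-7-1 → 5 (borrow)
  6-0-1 → 5
  3-0 → 3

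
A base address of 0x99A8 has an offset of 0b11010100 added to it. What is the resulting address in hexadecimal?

0b11010100 = 0xD4 in hexadecimal.
Add column by column in base 16, right to left:
  8+4 = C
  A+D = 7 carry 1
  9+0+1 = A
  9+0 = 9

0x9A7C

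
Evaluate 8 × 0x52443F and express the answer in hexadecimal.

0x29221F8

Multiply each base-16 digit by 8, carrying:
  F×8 = 120 → write 8 carry 7
  3×8+7 = 31 → write F carry 1
  4×8+1 = 33 → write 1 carry 2
  4×8+2 = 34 → write 2 carry 2
  2×8+2 = 18 → write 2 carry 1
  5×8+1 = 41 → write 9 carry 2
  remaining carry: 2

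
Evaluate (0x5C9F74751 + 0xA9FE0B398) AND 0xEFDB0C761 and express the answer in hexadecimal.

Add column by column in base 16, right to left:
  1+8 = 9
  5+9 = E
  7+3 = A
  4+B = F
  7+0 = 7
  F+E = D carry 1
  9+F+1 = 9 carry 1
  C+9+1 = 6 carry 1
  5+A+1 = 0 carry 1
  final carry 1
Sum = 0x1069D7FAE9; now AND with 0xEFDB0C761:
  1&0=0, 0&E=0, 6&F=6, 9&D=9, D&B=9, 7&0=0, F&C=C, A&7=2, E&6=6, 9&1=1

0x6990C261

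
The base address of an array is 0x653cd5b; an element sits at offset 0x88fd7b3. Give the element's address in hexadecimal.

Add column by column in base 16, right to left:
  b+3 = e
  5+b = 0 carry 1
  d+7+1 = 5 carry 1
  c+d+1 = a carry 1
  3+f+1 = 3 carry 1
  5+8+1 = e
  6+8 = e

0xee3a50e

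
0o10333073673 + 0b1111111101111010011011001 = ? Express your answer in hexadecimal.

0o10333073673 = 0x436c77bb in hexadecimal.
0b1111111101111010011011001 = 0x1fef4d9 in hexadecimal.
Add column by column in base 16, right to left:
  b+9 = 4 carry 1
  b+d+1 = 9 carry 1
  7+4+1 = c
  7+f = 6 carry 1
  c+e+1 = b carry 1
  6+f+1 = 6 carry 1
  3+1+1 = 5
  4+0 = 4

0x456b6c94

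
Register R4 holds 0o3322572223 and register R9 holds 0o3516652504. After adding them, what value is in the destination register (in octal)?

Add column by column in base 8, right to left:
  3+4 = 7
  2+0 = 2
  2+5 = 7
  2+2 = 4
  7+5 = 4 carry 1
  5+6+1 = 4 carry 1
  2+6+1 = 1 carry 1
  2+1+1 = 4
  3+5 = 0 carry 1
  3+3+1 = 7

0o7041444727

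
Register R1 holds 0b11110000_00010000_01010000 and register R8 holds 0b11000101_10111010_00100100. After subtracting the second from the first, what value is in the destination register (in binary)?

Subtract column by column in base 2:
  0-0 → 0
  0-0 → 0
  0-1 → 1 (borrow)
  0-0-1 → 1 (borrow)
  1-0-1 → 0
  0-1 → 1 (borrow)
  1-0-1 → 0
  0-0 → 0
  0-0 → 0
  0-1 → 1 (borrow)
  0-0-1 → 1 (borrow)
  0-1-1 → 0 (borrow)
  1-1-1 → 1 (borrow)
  0-1-1 → 0 (borrow)
  0-0-1 → 1 (borrow)
  0-1-1 → 0 (borrow)
  0-1-1 → 0 (borrow)
  0-0-1 → 1 (borrow)
  0-1-1 → 0 (borrow)
  0-0-1 → 1 (borrow)
  1-0-1 → 0
  1-0 → 1
  1-1 → 0
  1-1 → 0

0b1010100101011000101100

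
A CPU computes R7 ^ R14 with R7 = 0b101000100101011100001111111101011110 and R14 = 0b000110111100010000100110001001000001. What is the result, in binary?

0b101110011001001100101001110100011111

XOR bit by bit (1 where the bits differ):
  101000100101011100001111111101011110
^ 000110111100010000100110001001000001
= 101110011001001100101001110100011111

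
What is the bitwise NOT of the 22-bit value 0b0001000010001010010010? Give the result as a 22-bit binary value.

Invert each bit: 0001000010001010010010 → 1110111101110101101101.

0b1110111101110101101101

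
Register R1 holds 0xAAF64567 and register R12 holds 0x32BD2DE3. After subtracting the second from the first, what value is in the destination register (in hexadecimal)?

0x78391784

Subtract column by column in base 16:
  7-3 → 4
  6-E → 8 (borrow)
  5-D-1 → 7 (borrow)
  4-2-1 → 1
  6-D → 9 (borrow)
  F-B-1 → 3
  A-2 → 8
  A-3 → 7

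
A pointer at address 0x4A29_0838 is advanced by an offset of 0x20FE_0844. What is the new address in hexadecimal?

Add column by column in base 16, right to left:
  8+4 = C
  3+4 = 7
  8+8 = 0 carry 1
  0+0+1 = 1
  9+E = 7 carry 1
  2+F+1 = 2 carry 1
  A+0+1 = B
  4+2 = 6

0x6B27107C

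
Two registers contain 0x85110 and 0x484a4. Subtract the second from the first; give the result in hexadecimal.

0x3cc6c

Subtract column by column in base 16:
  0-4 → c (borrow)
  1-a-1 → 6 (borrow)
  1-4-1 → c (borrow)
  5-8-1 → c (borrow)
  8-4-1 → 3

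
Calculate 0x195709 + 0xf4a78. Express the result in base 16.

0x28a181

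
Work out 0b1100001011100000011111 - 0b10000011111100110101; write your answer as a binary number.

0b1010000111100011101010

Subtract column by column in base 2:
  1-1 → 0
  1-0 → 1
  1-1 → 0
  1-0 → 1
  1-1 → 0
  0-1 → 1 (borrow)
  0-0-1 → 1 (borrow)
  0-0-1 → 1 (borrow)
  0-1-1 → 0 (borrow)
  0-1-1 → 0 (borrow)
  0-1-1 → 0 (borrow)
  1-1-1 → 1 (borrow)
  1-1-1 → 1 (borrow)
  1-1-1 → 1 (borrow)
  0-0-1 → 1 (borrow)
  1-0-1 → 0
  0-0 → 0
  0-0 → 0
  0-0 → 0
  0-1 → 1 (borrow)
  1-0-1 → 0
  1-0 → 1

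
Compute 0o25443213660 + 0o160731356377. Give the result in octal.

Add column by column in base 8, right to left:
  0+7 = 7
  6+7 = 5 carry 1
  6+3+1 = 2 carry 1
  3+6+1 = 2 carry 1
  1+5+1 = 7
  2+3 = 5
  3+1 = 4
  4+3 = 7
  4+7 = 3 carry 1
  5+0+1 = 6
  2+6 = 0 carry 1
  0+1+1 = 2

0o206374572257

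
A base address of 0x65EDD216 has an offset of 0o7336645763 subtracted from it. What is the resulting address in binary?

0b101010011100101000011000100011

0x65EDD216 = 0b1100101111011011101001000010110 in binary.
0o7336645763 = 0b111011011110110100101111110011 in binary.
Subtract column by column in base 2:
  0-1 → 1 (borrow)
  1-1-1 → 1 (borrow)
  1-0-1 → 0
  0-0 → 0
  1-1 → 0
  0-1 → 1 (borrow)
  0-1-1 → 0 (borrow)
  0-1-1 → 0 (borrow)
  0-1-1 → 0 (borrow)
  1-1-1 → 1 (borrow)
  0-0-1 → 1 (borrow)
  0-1-1 → 0 (borrow)
  1-0-1 → 0
  0-0 → 0
  1-1 → 0
  1-0 → 1
  1-1 → 0
  0-1 → 1 (borrow)
  1-0-1 → 0
  1-1 → 0
  0-1 → 1 (borrow)
  1-1-1 → 1 (borrow)
  1-1-1 → 1 (borrow)
  1-0-1 → 0
  1-1 → 0
  0-1 → 1 (borrow)
  1-0-1 → 0
  0-1 → 1 (borrow)
  0-1-1 → 0 (borrow)
  1-1-1 → 1 (borrow)
  1-0-1 → 0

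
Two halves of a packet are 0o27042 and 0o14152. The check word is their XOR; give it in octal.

XOR each oct digit independently (no carries):
  2^1=3, 7^4=3, 0^1=1, 4^5=1, 2^2=0

0o33110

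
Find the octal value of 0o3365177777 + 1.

The trailing 5 digits are 7 (max in base 8), so adding 1 cascades: they roll to 0 and the next digit up increments.

0o3365200000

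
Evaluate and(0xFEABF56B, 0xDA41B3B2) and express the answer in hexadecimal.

AND each hex digit independently (no carries):
  F&D=D, E&A=A, A&4=0, B&1=1, F&B=B, 5&3=1, 6&B=2, B&2=2

0xDA01B122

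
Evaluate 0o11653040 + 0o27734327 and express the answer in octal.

Add column by column in base 8, right to left:
  0+7 = 7
  4+2 = 6
  0+3 = 3
  3+4 = 7
  5+3 = 0 carry 1
  6+7+1 = 6 carry 1
  1+7+1 = 1 carry 1
  1+2+1 = 4

0o41607367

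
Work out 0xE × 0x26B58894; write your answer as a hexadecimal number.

0x21DED7818

Multiply each base-16 digit by 14, carrying:
  4×14 = 56 → write 8 carry 3
  9×14+3 = 129 → write 1 carry 8
  8×14+8 = 120 → write 8 carry 7
  8×14+7 = 119 → write 7 carry 7
  5×14+7 = 77 → write D carry 4
  B×14+4 = 158 → write E carry 9
  6×14+9 = 93 → write D carry 5
  2×14+5 = 33 → write 1 carry 2
  remaining carry: 2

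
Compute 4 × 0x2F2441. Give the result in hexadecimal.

0xBC9104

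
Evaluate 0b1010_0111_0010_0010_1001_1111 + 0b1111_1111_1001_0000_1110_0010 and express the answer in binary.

0b1101001101011001110000001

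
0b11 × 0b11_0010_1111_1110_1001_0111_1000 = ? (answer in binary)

0b1001100011111011110001101000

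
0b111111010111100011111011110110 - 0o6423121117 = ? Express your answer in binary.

0o6423121117 = 0b110100010011001010001001001111 in binary.
Subtract column by column in base 2:
  0-1 → 1 (borrow)
  1-1-1 → 1 (borrow)
  1-1-1 → 1 (borrow)
  0-1-1 → 0 (borrow)
  1-0-1 → 0
  1-0 → 1
  1-1 → 0
  1-0 → 1
  0-0 → 0
  1-1 → 0
  1-0 → 1
  1-0 → 1
  1-0 → 1
  1-1 → 0
  0-0 → 0
  0-1 → 1 (borrow)
  0-0-1 → 1 (borrow)
  1-0-1 → 0
  1-1 → 0
  1-1 → 0
  1-0 → 1
  0-0 → 0
  1-1 → 0
  0-0 → 0
  1-0 → 1
  1-0 → 1
  1-1 → 0
  1-0 → 1
  1-1 → 0
  1-1 → 0

0b1011000100011001110010100111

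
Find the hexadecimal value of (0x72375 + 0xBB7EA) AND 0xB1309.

Add column by column in base 16, right to left:
  5+A = F
  7+E = 5 carry 1
  3+7+1 = B
  2+B = D
  7+B = 2 carry 1
  final carry 1
Sum = 0x12DB5F; now AND with 0xB1309:
  1&0=0, 2&B=2, D&1=1, B&3=3, 5&0=0, F&9=9

0x21309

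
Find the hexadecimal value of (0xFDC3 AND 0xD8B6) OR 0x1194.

0xFDC3 AND 0xD8B6 = 0xD882.
Then OR with 0x1194.

0xD996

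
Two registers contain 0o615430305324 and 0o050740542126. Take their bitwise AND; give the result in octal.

0o010400100124

AND each oct digit independently (no carries):
  6&0=0, 1&5=1, 5&0=0, 4&7=4, 3&4=0, 0&0=0, 3&5=1, 0&4=0, 5&2=0, 3&1=1, 2&2=2, 4&6=4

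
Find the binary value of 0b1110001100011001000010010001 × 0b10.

0b11100011000110010000100100010

Multiply each base-2 digit by 2, carrying:
  1×2 = 2 → write 0 carry 1
  0×2+1 = 1 → write 1
  0×2 = 0 → write 0
  0×2 = 0 → write 0
  1×2 = 2 → write 0 carry 1
  0×2+1 = 1 → write 1
  0×2 = 0 → write 0
  1×2 = 2 → write 0 carry 1
  0×2+1 = 1 → write 1
  0×2 = 0 → write 0
  0×2 = 0 → write 0
  0×2 = 0 → write 0
  1×2 = 2 → write 0 carry 1
  0×2+1 = 1 → write 1
  0×2 = 0 → write 0
  1×2 = 2 → write 0 carry 1
  1×2+1 = 3 → write 1 carry 1
  0×2+1 = 1 → write 1
  0×2 = 0 → write 0
  0×2 = 0 → write 0
  1×2 = 2 → write 0 carry 1
  1×2+1 = 3 → write 1 carry 1
  0×2+1 = 1 → write 1
  0×2 = 0 → write 0
  0×2 = 0 → write 0
  1×2 = 2 → write 0 carry 1
  1×2+1 = 3 → write 1 carry 1
  1×2+1 = 3 → write 1 carry 1
  remaining carry: 1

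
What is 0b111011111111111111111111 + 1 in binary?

0b111100000000000000000000

The trailing 20 digits are 1 (max in base 2), so adding 1 cascades: they roll to 0 and the next digit up increments.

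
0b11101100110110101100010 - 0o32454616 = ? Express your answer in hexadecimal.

0xc13d4

0b11101100110110101100010 = 0x766d62 in hexadecimal.
0o32454616 = 0x6a598e in hexadecimal.
Subtract column by column in base 16:
  2-e → 4 (borrow)
  6-8-1 → d (borrow)
  d-9-1 → 3
  6-5 → 1
  6-a → c (borrow)
  7-6-1 → 0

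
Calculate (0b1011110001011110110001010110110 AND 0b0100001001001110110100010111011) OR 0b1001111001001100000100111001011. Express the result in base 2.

0b1011110001011110110001010110110 AND 0b0100001001001110110100010111011 = 0b0000000001001110110000010110010.
Then OR with 0b1001111001001100000100111001011.

0b1001111001001110110100111111011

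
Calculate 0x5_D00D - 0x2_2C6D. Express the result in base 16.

Subtract column by column in base 16:
  D-D → 0
  0-6 → A (borrow)
  0-C-1 → 3 (borrow)
  D-2-1 → A
  5-2 → 3

0x3A3A0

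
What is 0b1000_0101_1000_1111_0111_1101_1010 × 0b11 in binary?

0b11001000010101110011110001110

Multiply each base-2 digit by 3, carrying:
  0×3 = 0 → write 0
  1×3 = 3 → write 1 carry 1
  0×3+1 = 1 → write 1
  1×3 = 3 → write 1 carry 1
  1×3+1 = 4 → write 0 carry 2
  0×3+2 = 2 → write 0 carry 1
  1×3+1 = 4 → write 0 carry 2
  1×3+2 = 5 → write 1 carry 2
  1×3+2 = 5 → write 1 carry 2
  1×3+2 = 5 → write 1 carry 2
  1×3+2 = 5 → write 1 carry 2
  0×3+2 = 2 → write 0 carry 1
  1×3+1 = 4 → write 0 carry 2
  1×3+2 = 5 → write 1 carry 2
  1×3+2 = 5 → write 1 carry 2
  1×3+2 = 5 → write 1 carry 2
  0×3+2 = 2 → write 0 carry 1
  0×3+1 = 1 → write 1
  0×3 = 0 → write 0
  1×3 = 3 → write 1 carry 1
  1×3+1 = 4 → write 0 carry 2
  0×3+2 = 2 → write 0 carry 1
  1×3+1 = 4 → write 0 carry 2
  0×3+2 = 2 → write 0 carry 1
  0×3+1 = 1 → write 1
  0×3 = 0 → write 0
  0×3 = 0 → write 0
  1×3 = 3 → write 1 carry 1
  remaining carry: 1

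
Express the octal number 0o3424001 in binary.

0b11100010100000000001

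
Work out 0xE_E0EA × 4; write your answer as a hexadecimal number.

Multiply each base-16 digit by 4, carrying:
  A×4 = 40 → write 8 carry 2
  E×4+2 = 58 → write A carry 3
  0×4+3 = 3 → write 3
  E×4 = 56 → write 8 carry 3
  E×4+3 = 59 → write B carry 3
  remaining carry: 3

0x3B83A8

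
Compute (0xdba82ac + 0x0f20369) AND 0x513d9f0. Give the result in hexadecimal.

Add column by column in base 16, right to left:
  c+9 = 5 carry 1
  a+6+1 = 1 carry 1
  2+3+1 = 6
  8+0 = 8
  a+2 = c
  b+f = a carry 1
  d+0+1 = e
Sum = 0xeac8615; now AND with 0x513d9f0:
  e&5=4, a&1=0, c&3=0, 8&d=8, 6&9=0, 1&f=1, 5&0=0

0x4008010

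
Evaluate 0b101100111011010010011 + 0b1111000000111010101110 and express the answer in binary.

Add column by column in base 2, right to left:
  1+0 = 1
  1+1 = 0 carry 1
  0+1+1 = 0 carry 1
  0+1+1 = 0 carry 1
  1+0+1 = 0 carry 1
  0+1+1 = 0 carry 1
  0+0+1 = 1
  1+1 = 0 carry 1
  0+0+1 = 1
  1+1 = 0 carry 1
  1+1+1 = 1 carry 1
  0+1+1 = 0 carry 1
  1+0+1 = 0 carry 1
  1+0+1 = 0 carry 1
  1+0+1 = 0 carry 1
  0+0+1 = 1
  0+0 = 0
  1+0 = 1
  1+1 = 0 carry 1
  0+1+1 = 0 carry 1
  1+1+1 = 1 carry 1
  0+1+1 = 0 carry 1
  final carry 1

0b10100101000010101000001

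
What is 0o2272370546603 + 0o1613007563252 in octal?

0o4105400332055

Add column by column in base 8, right to left:
  3+2 = 5
  0+5 = 5
  6+2 = 0 carry 1
  6+3+1 = 2 carry 1
  4+6+1 = 3 carry 1
  5+5+1 = 3 carry 1
  0+7+1 = 0 carry 1
  7+0+1 = 0 carry 1
  3+0+1 = 4
  2+3 = 5
  7+1 = 0 carry 1
  2+6+1 = 1 carry 1
  2+1+1 = 4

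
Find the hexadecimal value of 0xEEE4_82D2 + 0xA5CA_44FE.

Add column by column in base 16, right to left:
  2+E = 0 carry 1
  D+F+1 = D carry 1
  2+4+1 = 7
  8+4 = C
  4+A = E
  E+C = A carry 1
  E+5+1 = 4 carry 1
  E+A+1 = 9 carry 1
  final carry 1

0x194AEC7D0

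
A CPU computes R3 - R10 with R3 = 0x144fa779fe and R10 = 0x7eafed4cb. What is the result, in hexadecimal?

0xc64a8a533

Subtract column by column in base 16:
  e-b → 3
  f-c → 3
  9-4 → 5
  7-d → a (borrow)
  7-e-1 → 8 (borrow)
  a-f-1 → a (borrow)
  f-a-1 → 4
  4-e → 6 (borrow)
  4-7-1 → c (borrow)
  1-0-1 → 0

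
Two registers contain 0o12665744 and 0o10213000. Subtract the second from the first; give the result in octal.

0o2452744

Subtract column by column in base 8:
  4-0 → 4
  4-0 → 4
  7-0 → 7
  5-3 → 2
  6-1 → 5
  6-2 → 4
  2-0 → 2
  1-1 → 0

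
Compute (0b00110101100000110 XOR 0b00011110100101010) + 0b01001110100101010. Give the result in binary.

First 0b00110101100000110 XOR 0b00011110100101010 = 0b00101011000101100.
Add column by column in base 2, right to left:
  0+0 = 0
  0+1 = 1
  1+0 = 1
  1+1 = 0 carry 1
  0+0+1 = 1
  1+1 = 0 carry 1
  0+0+1 = 1
  0+0 = 0
  0+1 = 1
  1+0 = 1
  1+1 = 0 carry 1
  0+1+1 = 0 carry 1
  1+1+1 = 1 carry 1
  0+0+1 = 1
  1+0 = 1
  0+1 = 1

0b1111001101010110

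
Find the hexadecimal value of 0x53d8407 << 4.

Shifting left by 4 bits = 1 hex digit: append 1 zero.

0x53d84070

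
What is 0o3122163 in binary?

0b11001010010001110011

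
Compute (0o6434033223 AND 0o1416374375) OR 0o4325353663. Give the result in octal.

0o4735373663

0o6434033223 AND 0o1416374375 = 0o0414030221.
Then OR with 0o4325353663.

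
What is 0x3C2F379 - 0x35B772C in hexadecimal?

0x677C4D

Subtract column by column in base 16:
  9-C → D (borrow)
  7-2-1 → 4
  3-7 → C (borrow)
  F-7-1 → 7
  2-B → 7 (borrow)
  C-5-1 → 6
  3-3 → 0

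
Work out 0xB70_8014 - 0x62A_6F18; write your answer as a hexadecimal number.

0x54610FC

Subtract column by column in base 16:
  4-8 → C (borrow)
  1-1-1 → F (borrow)
  0-F-1 → 0 (borrow)
  8-6-1 → 1
  0-A → 6 (borrow)
  7-2-1 → 4
  B-6 → 5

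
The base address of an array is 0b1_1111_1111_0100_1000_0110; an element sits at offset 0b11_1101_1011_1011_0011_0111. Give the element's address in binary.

Add column by column in base 2, right to left:
  0+1 = 1
  1+1 = 0 carry 1
  1+1+1 = 1 carry 1
  0+0+1 = 1
  0+1 = 1
  0+1 = 1
  0+0 = 0
  1+0 = 1
  0+1 = 1
  0+1 = 1
  1+0 = 1
  0+1 = 1
  1+1 = 0 carry 1
  1+1+1 = 1 carry 1
  1+0+1 = 0 carry 1
  1+1+1 = 1 carry 1
  1+1+1 = 1 carry 1
  1+0+1 = 0 carry 1
  1+1+1 = 1 carry 1
  1+1+1 = 1 carry 1
  1+1+1 = 1 carry 1
  0+1+1 = 0 carry 1
  final carry 1

0b10111011010111110111101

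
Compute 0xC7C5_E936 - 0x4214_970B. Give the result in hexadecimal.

0x85B1522B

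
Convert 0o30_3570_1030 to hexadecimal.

0x18778218

Each octal digit is 3 bits: 3=011 0=000 3=011 5=101 7=111 0=000 1=001 0=000 3=011 0=000.
Group the bits into nibbles: 0001 1000 0111 0111 1000 0010 0001 1000 → 18778218.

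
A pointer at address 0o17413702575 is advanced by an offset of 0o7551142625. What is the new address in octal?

Add column by column in base 8, right to left:
  5+5 = 2 carry 1
  7+2+1 = 2 carry 1
  5+6+1 = 4 carry 1
  2+2+1 = 5
  0+4 = 4
  7+1 = 0 carry 1
  3+1+1 = 5
  1+5 = 6
  4+5 = 1 carry 1
  7+7+1 = 7 carry 1
  1+0+1 = 2

0o27165045422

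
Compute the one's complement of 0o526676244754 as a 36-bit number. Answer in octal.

Each oct digit d becomes 7−d:
  5→2, 2→5, 6→1, 6→1, 7→0, 6→1, 2→5, 4→3, 4→3, 7→0, 5→2, 4→3

0o251101533023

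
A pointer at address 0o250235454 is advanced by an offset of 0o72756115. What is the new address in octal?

0o343213571

Add column by column in base 8, right to left:
  4+5 = 1 carry 1
  5+1+1 = 7
  4+1 = 5
  5+6 = 3 carry 1
  3+5+1 = 1 carry 1
  2+7+1 = 2 carry 1
  0+2+1 = 3
  5+7 = 4 carry 1
  2+0+1 = 3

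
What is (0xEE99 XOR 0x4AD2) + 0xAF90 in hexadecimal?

First 0xEE99 XOR 0x4AD2 = 0xA44B.
Add column by column in base 16, right to left:
  B+0 = B
  4+9 = D
  4+F = 3 carry 1
  A+A+1 = 5 carry 1
  final carry 1

0x153DB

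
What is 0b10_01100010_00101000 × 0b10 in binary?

Multiply each base-2 digit by 2, carrying:
  0×2 = 0 → write 0
  0×2 = 0 → write 0
  0×2 = 0 → write 0
  1×2 = 2 → write 0 carry 1
  0×2+1 = 1 → write 1
  1×2 = 2 → write 0 carry 1
  0×2+1 = 1 → write 1
  0×2 = 0 → write 0
  0×2 = 0 → write 0
  1×2 = 2 → write 0 carry 1
  0×2+1 = 1 → write 1
  0×2 = 0 → write 0
  0×2 = 0 → write 0
  1×2 = 2 → write 0 carry 1
  1×2+1 = 3 → write 1 carry 1
  0×2+1 = 1 → write 1
  0×2 = 0 → write 0
  1×2 = 2 → write 0 carry 1
  remaining carry: 1

0b1001100010001010000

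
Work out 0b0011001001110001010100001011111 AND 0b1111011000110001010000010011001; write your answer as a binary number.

0b0011001000110001010000000011001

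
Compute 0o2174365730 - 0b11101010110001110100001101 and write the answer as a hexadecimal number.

0o2174365730 = 0x11F1EBD8 in hexadecimal.
0b11101010110001110100001101 = 0x3AB1D0D in hexadecimal.
Subtract column by column in base 16:
  8-D → B (borrow)
  D-0-1 → C
  B-D → E (borrow)
  E-1-1 → C
  1-B → 6 (borrow)
  F-A-1 → 4
  1-3 → E (borrow)
  1-0-1 → 0

0xE46CECB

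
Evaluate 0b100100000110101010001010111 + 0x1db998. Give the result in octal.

0b100100000110101010001010111 = 0o440652127 in octal.
0x1db998 = 0o7334630 in octal.
Add column by column in base 8, right to left:
  7+0 = 7
  2+3 = 5
  1+6 = 7
  2+4 = 6
  5+3 = 0 carry 1
  6+3+1 = 2 carry 1
  0+7+1 = 0 carry 1
  4+0+1 = 5
  4+0 = 4

0o450206757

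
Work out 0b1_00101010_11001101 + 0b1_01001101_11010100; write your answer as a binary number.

0b100111100010100001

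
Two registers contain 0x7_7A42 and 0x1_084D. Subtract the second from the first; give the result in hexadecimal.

0x671F5

Subtract column by column in base 16:
  2-D → 5 (borrow)
  4-4-1 → F (borrow)
  A-8-1 → 1
  7-0 → 7
  7-1 → 6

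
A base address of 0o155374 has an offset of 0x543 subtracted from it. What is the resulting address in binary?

0b1101010110111001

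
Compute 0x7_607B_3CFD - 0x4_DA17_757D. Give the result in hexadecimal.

0x28663C780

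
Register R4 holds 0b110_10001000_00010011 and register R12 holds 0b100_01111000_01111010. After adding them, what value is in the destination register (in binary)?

Add column by column in base 2, right to left:
  1+0 = 1
  1+1 = 0 carry 1
  0+0+1 = 1
  0+1 = 1
  1+1 = 0 carry 1
  0+1+1 = 0 carry 1
  0+1+1 = 0 carry 1
  0+0+1 = 1
  0+0 = 0
  0+0 = 0
  0+0 = 0
  1+1 = 0 carry 1
  0+1+1 = 0 carry 1
  0+1+1 = 0 carry 1
  0+1+1 = 0 carry 1
  1+0+1 = 0 carry 1
  0+0+1 = 1
  1+0 = 1
  1+1 = 0 carry 1
  final carry 1

0b10110000000010001101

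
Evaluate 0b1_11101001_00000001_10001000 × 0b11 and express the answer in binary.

0b101101110110000010010011000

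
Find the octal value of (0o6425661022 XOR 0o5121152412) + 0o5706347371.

0o11413303021

First 0o6425661022 XOR 0o5121152412 = 0o3504733430.
Add column by column in base 8, right to left:
  0+1 = 1
  3+7 = 2 carry 1
  4+3+1 = 0 carry 1
  3+7+1 = 3 carry 1
  3+4+1 = 0 carry 1
  7+3+1 = 3 carry 1
  4+6+1 = 3 carry 1
  0+0+1 = 1
  5+7 = 4 carry 1
  3+5+1 = 1 carry 1
  final carry 1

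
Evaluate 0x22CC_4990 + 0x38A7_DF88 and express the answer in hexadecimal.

Add column by column in base 16, right to left:
  0+8 = 8
  9+8 = 1 carry 1
  9+F+1 = 9 carry 1
  4+D+1 = 2 carry 1
  C+7+1 = 4 carry 1
  C+A+1 = 7 carry 1
  2+8+1 = B
  2+3 = 5

0x5B742918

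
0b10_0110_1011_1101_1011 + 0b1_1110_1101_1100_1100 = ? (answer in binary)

Add column by column in base 2, right to left:
  1+0 = 1
  1+0 = 1
  0+1 = 1
  1+1 = 0 carry 1
  1+0+1 = 0 carry 1
  0+0+1 = 1
  1+1 = 0 carry 1
  1+1+1 = 1 carry 1
  1+1+1 = 1 carry 1
  1+0+1 = 0 carry 1
  0+1+1 = 0 carry 1
  1+1+1 = 1 carry 1
  0+0+1 = 1
  1+1 = 0 carry 1
  1+1+1 = 1 carry 1
  0+1+1 = 0 carry 1
  0+1+1 = 0 carry 1
  1+0+1 = 0 carry 1
  final carry 1

0b1000101100110100111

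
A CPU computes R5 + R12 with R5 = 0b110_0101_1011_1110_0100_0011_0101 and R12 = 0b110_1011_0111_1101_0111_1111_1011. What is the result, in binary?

Add column by column in base 2, right to left:
  1+1 = 0 carry 1
  0+1+1 = 0 carry 1
  1+0+1 = 0 carry 1
  0+1+1 = 0 carry 1
  1+1+1 = 1 carry 1
  1+1+1 = 1 carry 1
  0+1+1 = 0 carry 1
  0+1+1 = 0 carry 1
  0+1+1 = 0 carry 1
  0+1+1 = 0 carry 1
  1+1+1 = 1 carry 1
  0+0+1 = 1
  0+1 = 1
  1+0 = 1
  1+1 = 0 carry 1
  1+1+1 = 1 carry 1
  1+1+1 = 1 carry 1
  1+1+1 = 1 carry 1
  0+1+1 = 0 carry 1
  1+0+1 = 0 carry 1
  1+1+1 = 1 carry 1
  0+1+1 = 0 carry 1
  1+0+1 = 0 carry 1
  0+1+1 = 0 carry 1
  0+0+1 = 1
  1+1 = 0 carry 1
  1+1+1 = 1 carry 1
  final carry 1

0b1101000100111011110000110000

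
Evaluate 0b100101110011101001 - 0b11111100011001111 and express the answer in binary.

Subtract column by column in base 2:
  1-1 → 0
  0-1 → 1 (borrow)
  0-1-1 → 0 (borrow)
  1-1-1 → 1 (borrow)
  0-0-1 → 1 (borrow)
  1-0-1 → 0
  1-1 → 0
  1-1 → 0
  0-0 → 0
  0-0 → 0
  1-0 → 1
  1-1 → 0
  1-1 → 0
  0-1 → 1 (borrow)
  1-1-1 → 1 (borrow)
  0-1-1 → 0 (borrow)
  0-1-1 → 0 (borrow)
  1-0-1 → 0

0b110010000011010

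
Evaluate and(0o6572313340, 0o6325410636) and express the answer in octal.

AND each oct digit independently (no carries):
  6&6=6, 5&3=1, 7&2=2, 2&5=0, 3&4=0, 1&1=1, 3&0=0, 3&6=2, 4&3=0, 0&6=0

0o6120010200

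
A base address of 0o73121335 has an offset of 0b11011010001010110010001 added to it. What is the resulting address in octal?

0o126334156

0b11011010001010110010001 = 0o33212621 in octal.
Add column by column in base 8, right to left:
  5+1 = 6
  3+2 = 5
  3+6 = 1 carry 1
  1+2+1 = 4
  2+1 = 3
  1+2 = 3
  3+3 = 6
  7+3 = 2 carry 1
  final carry 1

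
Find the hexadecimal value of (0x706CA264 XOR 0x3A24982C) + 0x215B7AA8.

0x6BA3B4F0

First 0x706CA264 XOR 0x3A24982C = 0x4A483A48.
Add column by column in base 16, right to left:
  8+8 = 0 carry 1
  4+A+1 = F
  A+A = 4 carry 1
  3+7+1 = B
  8+B = 3 carry 1
  4+5+1 = A
  A+1 = B
  4+2 = 6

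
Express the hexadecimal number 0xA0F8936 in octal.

0o1203704466

Expand each hex digit to 4 bits: A=1010 0=0000 F=1111 8=1000 9=1001 3=0011 6=0110.
Group the bits in threes: 001 010 000 011 111 000 100 100 110 110 → 1203704466.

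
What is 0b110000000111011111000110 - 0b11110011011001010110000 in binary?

Subtract column by column in base 2:
  0-0 → 0
  1-0 → 1
  1-0 → 1
  0-0 → 0
  0-1 → 1 (borrow)
  0-1-1 → 0 (borrow)
  1-0-1 → 0
  1-1 → 0
  1-0 → 1
  1-1 → 0
  1-0 → 1
  0-0 → 0
  1-1 → 0
  1-1 → 0
  1-0 → 1
  0-1 → 1 (borrow)
  0-1-1 → 0 (borrow)
  0-0-1 → 1 (borrow)
  0-0-1 → 1 (borrow)
  0-1-1 → 0 (borrow)
  0-1-1 → 0 (borrow)
  0-1-1 → 0 (borrow)
  1-1-1 → 1 (borrow)
  1-0-1 → 0

0b10001101100010100010110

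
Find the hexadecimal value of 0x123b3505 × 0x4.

Multiply each base-16 digit by 4, carrying:
  5×4 = 20 → write 4 carry 1
  0×4+1 = 1 → write 1
  5×4 = 20 → write 4 carry 1
  3×4+1 = 13 → write d
  b×4 = 44 → write c carry 2
  3×4+2 = 14 → write e
  2×4 = 8 → write 8
  1×4 = 4 → write 4

0x48ecd414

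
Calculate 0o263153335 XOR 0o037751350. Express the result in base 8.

0o254602065

XOR each oct digit independently (no carries):
  2^0=2, 6^3=5, 3^7=4, 1^7=6, 5^5=0, 3^1=2, 3^3=0, 3^5=6, 5^0=5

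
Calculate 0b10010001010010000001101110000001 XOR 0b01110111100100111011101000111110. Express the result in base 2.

0b11100110110110111010000110111111

XOR bit by bit (1 where the bits differ):
  10010001010010000001101110000001
^ 01110111100100111011101000111110
= 11100110110110111010000110111111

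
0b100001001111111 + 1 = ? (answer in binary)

The trailing 7 digits are 1 (max in base 2), so adding 1 cascades: they roll to 0 and the next digit up increments.

0b100001010000000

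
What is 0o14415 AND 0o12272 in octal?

0o10010

AND each oct digit independently (no carries):
  1&1=1, 4&2=0, 4&2=0, 1&7=1, 5&2=0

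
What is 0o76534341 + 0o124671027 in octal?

Add column by column in base 8, right to left:
  1+7 = 0 carry 1
  4+2+1 = 7
  3+0 = 3
  4+1 = 5
  3+7 = 2 carry 1
  5+6+1 = 4 carry 1
  6+4+1 = 3 carry 1
  7+2+1 = 2 carry 1
  0+1+1 = 2

0o223425370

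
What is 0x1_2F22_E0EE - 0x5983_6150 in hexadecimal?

0xD59F7F9E

Subtract column by column in base 16:
  E-0 → E
  E-5 → 9
  0-1 → F (borrow)
  E-6-1 → 7
  2-3 → F (borrow)
  2-8-1 → 9 (borrow)
  F-9-1 → 5
  2-5 → D (borrow)
  1-0-1 → 0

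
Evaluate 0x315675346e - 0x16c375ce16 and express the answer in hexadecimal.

Subtract column by column in base 16:
  e-6 → 8
  6-1 → 5
  4-e → 6 (borrow)
  3-c-1 → 6 (borrow)
  5-5-1 → f (borrow)
  7-7-1 → f (borrow)
  6-3-1 → 2
  5-c → 9 (borrow)
  1-6-1 → a (borrow)
  3-1-1 → 1

0x1a92ff6658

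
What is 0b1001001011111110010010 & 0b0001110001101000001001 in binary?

0b0001000001101000000000

AND bit by bit (1 only where both bits are 1):
  1001001011111110010010
& 0001110001101000001001
= 0001000001101000000000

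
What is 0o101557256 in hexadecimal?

0x106DEAE

Each octal digit is 3 bits: 1=001 0=000 1=001 5=101 5=101 7=111 2=010 5=101 6=110.
Group the bits into nibbles: 0001 0000 0110 1101 1110 1010 1110 → 106DEAE.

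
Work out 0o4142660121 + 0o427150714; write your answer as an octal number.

0o4572031035

Add column by column in base 8, right to left:
  1+4 = 5
  2+1 = 3
  1+7 = 0 carry 1
  0+0+1 = 1
  6+5 = 3 carry 1
  6+1+1 = 0 carry 1
  2+7+1 = 2 carry 1
  4+2+1 = 7
  1+4 = 5
  4+0 = 4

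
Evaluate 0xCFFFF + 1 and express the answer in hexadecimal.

The trailing 4 digits are F (max in base 16), so adding 1 cascades: they roll to 0 and the next digit up increments.

0xD0000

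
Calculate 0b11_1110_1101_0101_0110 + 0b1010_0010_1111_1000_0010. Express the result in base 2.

Add column by column in base 2, right to left:
  0+0 = 0
  1+1 = 0 carry 1
  1+0+1 = 0 carry 1
  0+0+1 = 1
  1+0 = 1
  0+0 = 0
  1+0 = 1
  0+1 = 1
  1+1 = 0 carry 1
  0+1+1 = 0 carry 1
  1+1+1 = 1 carry 1
  1+1+1 = 1 carry 1
  0+0+1 = 1
  1+1 = 0 carry 1
  1+0+1 = 0 carry 1
  1+0+1 = 0 carry 1
  1+0+1 = 0 carry 1
  1+1+1 = 1 carry 1
  0+0+1 = 1
  0+1 = 1

0b11100001110011011000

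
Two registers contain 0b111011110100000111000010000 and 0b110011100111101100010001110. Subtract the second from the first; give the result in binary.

Subtract column by column in base 2:
  0-0 → 0
  0-1 → 1 (borrow)
  0-1-1 → 0 (borrow)
  0-1-1 → 0 (borrow)
  1-0-1 → 0
  0-0 → 0
  0-0 → 0
  0-1 → 1 (borrow)
  0-0-1 → 1 (borrow)
  1-0-1 → 0
  1-0 → 1
  1-1 → 0
  0-1 → 1 (borrow)
  0-0-1 → 1 (borrow)
  0-1-1 → 0 (borrow)
  0-1-1 → 0 (borrow)
  0-1-1 → 0 (borrow)
  1-1-1 → 1 (borrow)
  0-0-1 → 1 (borrow)
  1-0-1 → 0
  1-1 → 0
  1-1 → 0
  1-1 → 0
  0-0 → 0
  1-0 → 1
  1-1 → 0
  1-1 → 0

0b1000001100011010110000010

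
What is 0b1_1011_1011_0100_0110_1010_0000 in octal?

Group the bits in threes: 001 101 110 110 100 011 010 100 000 → 156643240.

0o156643240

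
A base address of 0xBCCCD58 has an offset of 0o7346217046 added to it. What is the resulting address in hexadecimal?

0x4765EB7E

0o7346217046 = 0x3B991E26 in hexadecimal.
Add column by column in base 16, right to left:
  8+6 = E
  5+2 = 7
  D+E = B carry 1
  C+1+1 = E
  C+9 = 5 carry 1
  C+9+1 = 6 carry 1
  B+B+1 = 7 carry 1
  0+3+1 = 4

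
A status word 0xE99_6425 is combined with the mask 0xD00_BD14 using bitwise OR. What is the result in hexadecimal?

OR each hex digit independently (no carries):
  E|D=F, 9|0=9, 9|0=9, 6|B=F, 4|D=D, 2|1=3, 5|4=5

0xF99FD35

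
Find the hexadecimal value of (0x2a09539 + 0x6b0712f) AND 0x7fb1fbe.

Add column by column in base 16, right to left:
  9+f = 8 carry 1
  3+2+1 = 6
  5+1 = 6
  9+7 = 0 carry 1
  0+0+1 = 1
  a+b = 5 carry 1
  2+6+1 = 9
Sum = 0x9510668; now AND with 0x7fb1fbe:
  9&7=1, 5&f=5, 1&b=1, 0&1=0, 6&f=6, 6&b=2, 8&e=8

0x1510628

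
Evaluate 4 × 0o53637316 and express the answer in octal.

0o257175470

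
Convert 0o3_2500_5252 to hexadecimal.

0x3540AAA

Each octal digit is 3 bits: 3=011 2=010 5=101 0=000 0=000 5=101 2=010 5=101 2=010.
Group the bits into nibbles: 0011 0101 0100 0000 1010 1010 1010 → 3540AAA.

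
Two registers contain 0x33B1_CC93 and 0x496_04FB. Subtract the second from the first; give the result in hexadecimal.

Subtract column by column in base 16:
  3-B → 8 (borrow)
  9-F-1 → 9 (borrow)
  C-4-1 → 7
  C-0 → C
  1-6 → B (borrow)
  B-9-1 → 1
  3-4 → F (borrow)
  3-0-1 → 2

0x2F1BC798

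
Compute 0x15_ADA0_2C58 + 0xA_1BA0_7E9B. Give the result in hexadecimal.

0x1FC940AAF3

Add column by column in base 16, right to left:
  8+B = 3 carry 1
  5+9+1 = F
  C+E = A carry 1
  2+7+1 = A
  0+0 = 0
  A+A = 4 carry 1
  D+B+1 = 9 carry 1
  A+1+1 = C
  5+A = F
  1+0 = 1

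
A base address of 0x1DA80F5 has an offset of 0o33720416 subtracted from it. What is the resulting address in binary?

0b1011010101101111111100111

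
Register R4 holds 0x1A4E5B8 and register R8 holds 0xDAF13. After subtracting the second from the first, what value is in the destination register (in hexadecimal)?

Subtract column by column in base 16:
  8-3 → 5
  B-1 → A
  5-F → 6 (borrow)
  E-A-1 → 3
  4-D → 7 (borrow)
  A-0-1 → 9
  1-0 → 1

0x19736A5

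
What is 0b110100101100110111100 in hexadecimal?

Group the bits into nibbles: 0001 1010 0101 1001 1011 1100 → 1A59BC.

0x1A59BC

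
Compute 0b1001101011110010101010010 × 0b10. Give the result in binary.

0b10011010111100101010100100

Multiply each base-2 digit by 2, carrying:
  0×2 = 0 → write 0
  1×2 = 2 → write 0 carry 1
  0×2+1 = 1 → write 1
  0×2 = 0 → write 0
  1×2 = 2 → write 0 carry 1
  0×2+1 = 1 → write 1
  1×2 = 2 → write 0 carry 1
  0×2+1 = 1 → write 1
  1×2 = 2 → write 0 carry 1
  0×2+1 = 1 → write 1
  1×2 = 2 → write 0 carry 1
  0×2+1 = 1 → write 1
  0×2 = 0 → write 0
  1×2 = 2 → write 0 carry 1
  1×2+1 = 3 → write 1 carry 1
  1×2+1 = 3 → write 1 carry 1
  1×2+1 = 3 → write 1 carry 1
  0×2+1 = 1 → write 1
  1×2 = 2 → write 0 carry 1
  0×2+1 = 1 → write 1
  1×2 = 2 → write 0 carry 1
  1×2+1 = 3 → write 1 carry 1
  0×2+1 = 1 → write 1
  0×2 = 0 → write 0
  1×2 = 2 → write 0 carry 1
  remaining carry: 1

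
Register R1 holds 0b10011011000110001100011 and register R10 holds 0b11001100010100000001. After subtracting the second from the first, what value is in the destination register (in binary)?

0b10000001100011101100010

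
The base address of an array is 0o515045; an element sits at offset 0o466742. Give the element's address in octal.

0o1204007

Add column by column in base 8, right to left:
  5+2 = 7
  4+4 = 0 carry 1
  0+7+1 = 0 carry 1
  5+6+1 = 4 carry 1
  1+6+1 = 0 carry 1
  5+4+1 = 2 carry 1
  final carry 1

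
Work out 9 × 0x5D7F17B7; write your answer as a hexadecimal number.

Multiply each base-16 digit by 9, carrying:
  7×9 = 63 → write F carry 3
  B×9+3 = 102 → write 6 carry 6
  7×9+6 = 69 → write 5 carry 4
  1×9+4 = 13 → write D
  F×9 = 135 → write 7 carry 8
  7×9+8 = 71 → write 7 carry 4
  D×9+4 = 121 → write 9 carry 7
  5×9+7 = 52 → write 4 carry 3
  remaining carry: 3

0x34977D56F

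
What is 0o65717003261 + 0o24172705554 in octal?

0o112111711035

Add column by column in base 8, right to left:
  1+4 = 5
  6+5 = 3 carry 1
  2+5+1 = 0 carry 1
  3+5+1 = 1 carry 1
  0+0+1 = 1
  0+7 = 7
  7+2 = 1 carry 1
  1+7+1 = 1 carry 1
  7+1+1 = 1 carry 1
  5+4+1 = 2 carry 1
  6+2+1 = 1 carry 1
  final carry 1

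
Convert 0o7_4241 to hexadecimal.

0x78A1

Each octal digit is 3 bits: 7=111 4=100 2=010 4=100 1=001.
Group the bits into nibbles: 0111 1000 1010 0001 → 78A1.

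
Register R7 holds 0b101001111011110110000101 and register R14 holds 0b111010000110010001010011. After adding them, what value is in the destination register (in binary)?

Add column by column in base 2, right to left:
  1+1 = 0 carry 1
  0+1+1 = 0 carry 1
  1+0+1 = 0 carry 1
  0+0+1 = 1
  0+1 = 1
  0+0 = 0
  0+1 = 1
  1+0 = 1
  1+0 = 1
  0+0 = 0
  1+1 = 0 carry 1
  1+0+1 = 0 carry 1
  1+0+1 = 0 carry 1
  1+1+1 = 1 carry 1
  0+1+1 = 0 carry 1
  1+0+1 = 0 carry 1
  1+0+1 = 0 carry 1
  1+0+1 = 0 carry 1
  1+0+1 = 0 carry 1
  0+1+1 = 0 carry 1
  0+0+1 = 1
  1+1 = 0 carry 1
  0+1+1 = 0 carry 1
  1+1+1 = 1 carry 1
  final carry 1

0b1100100000010000111011000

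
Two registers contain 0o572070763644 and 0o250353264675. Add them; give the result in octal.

0o1042444250541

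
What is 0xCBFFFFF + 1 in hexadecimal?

0xCC00000

The trailing 5 digits are F (max in base 16), so adding 1 cascades: they roll to 0 and the next digit up increments.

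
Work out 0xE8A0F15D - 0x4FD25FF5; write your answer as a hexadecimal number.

Subtract column by column in base 16:
  D-5 → 8
  5-F → 6 (borrow)
  1-F-1 → 1 (borrow)
  F-5-1 → 9
  0-2 → E (borrow)
  A-D-1 → C (borrow)
  8-F-1 → 8 (borrow)
  E-4-1 → 9

0x98CE9168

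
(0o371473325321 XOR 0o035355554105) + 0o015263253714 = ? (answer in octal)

0o362212145140

First 0o371473325321 XOR 0o035355554105 = 0o344726671224.
Add column by column in base 8, right to left:
  4+4 = 0 carry 1
  2+1+1 = 4
  2+7 = 1 carry 1
  1+3+1 = 5
  7+5 = 4 carry 1
  6+2+1 = 1 carry 1
  6+3+1 = 2 carry 1
  2+6+1 = 1 carry 1
  7+2+1 = 2 carry 1
  4+5+1 = 2 carry 1
  4+1+1 = 6
  3+0 = 3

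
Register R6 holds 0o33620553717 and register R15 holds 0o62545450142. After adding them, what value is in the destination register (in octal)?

0o116366224061

Add column by column in base 8, right to left:
  7+2 = 1 carry 1
  1+4+1 = 6
  7+1 = 0 carry 1
  3+0+1 = 4
  5+5 = 2 carry 1
  5+4+1 = 2 carry 1
  0+5+1 = 6
  2+4 = 6
  6+5 = 3 carry 1
  3+2+1 = 6
  3+6 = 1 carry 1
  final carry 1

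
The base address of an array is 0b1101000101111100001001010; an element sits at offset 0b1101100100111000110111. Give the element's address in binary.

Add column by column in base 2, right to left:
  0+1 = 1
  1+1 = 0 carry 1
  0+1+1 = 0 carry 1
  1+0+1 = 0 carry 1
  0+1+1 = 0 carry 1
  0+1+1 = 0 carry 1
  1+0+1 = 0 carry 1
  0+0+1 = 1
  0+0 = 0
  0+1 = 1
  0+1 = 1
  1+1 = 0 carry 1
  1+0+1 = 0 carry 1
  1+0+1 = 0 carry 1
  1+1+1 = 1 carry 1
  1+0+1 = 0 carry 1
  0+0+1 = 1
  1+1 = 0 carry 1
  0+1+1 = 0 carry 1
  0+0+1 = 1
  0+1 = 1
  1+1 = 0 carry 1
  0+0+1 = 1
  1+0 = 1
  1+0 = 1

0b1110110010100011010000001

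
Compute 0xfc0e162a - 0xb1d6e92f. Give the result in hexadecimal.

0x4a372cfb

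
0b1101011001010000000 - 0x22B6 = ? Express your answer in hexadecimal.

0b1101011001010000000 = 0x6B280 in hexadecimal.
Subtract column by column in base 16:
  0-6 → A (borrow)
  8-B-1 → C (borrow)
  2-2-1 → F (borrow)
  B-2-1 → 8
  6-0 → 6

0x68FCA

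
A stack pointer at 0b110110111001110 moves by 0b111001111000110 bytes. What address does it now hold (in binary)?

Add column by column in base 2, right to left:
  0+0 = 0
  1+1 = 0 carry 1
  1+1+1 = 1 carry 1
  1+0+1 = 0 carry 1
  0+0+1 = 1
  0+0 = 0
  1+1 = 0 carry 1
  1+1+1 = 1 carry 1
  1+1+1 = 1 carry 1
  0+1+1 = 0 carry 1
  1+0+1 = 0 carry 1
  1+0+1 = 0 carry 1
  0+1+1 = 0 carry 1
  1+1+1 = 1 carry 1
  1+1+1 = 1 carry 1
  final carry 1

0b1110000110010100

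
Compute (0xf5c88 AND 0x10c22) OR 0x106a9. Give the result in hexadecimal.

0x10ea9

0xf5c88 AND 0x10c22 = 0x10c00.
Then OR with 0x106a9.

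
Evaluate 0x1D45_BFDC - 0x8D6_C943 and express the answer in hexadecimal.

Subtract column by column in base 16:
  C-3 → 9
  D-4 → 9
  F-9 → 6
  B-C → F (borrow)
  5-6-1 → E (borrow)
  4-D-1 → 6 (borrow)
  D-8-1 → 4
  1-0 → 1

0x146EF699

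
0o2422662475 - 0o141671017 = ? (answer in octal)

0o2260771456

Subtract column by column in base 8:
  5-7 → 6 (borrow)
  7-1-1 → 5
  4-0 → 4
  2-1 → 1
  6-7 → 7 (borrow)
  6-6-1 → 7 (borrow)
  2-1-1 → 0
  2-4 → 6 (borrow)
  4-1-1 → 2
  2-0 → 2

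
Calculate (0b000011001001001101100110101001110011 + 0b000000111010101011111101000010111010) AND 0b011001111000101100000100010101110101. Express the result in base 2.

Add column by column in base 2, right to left:
  1+0 = 1
  1+1 = 0 carry 1
  0+0+1 = 1
  0+1 = 1
  1+1 = 0 carry 1
  1+1+1 = 1 carry 1
  1+0+1 = 0 carry 1
  0+1+1 = 0 carry 1
  0+0+1 = 1
  1+0 = 1
  0+0 = 0
  1+0 = 1
  0+1 = 1
  1+0 = 1
  1+1 = 0 carry 1
  0+1+1 = 0 carry 1
  0+1+1 = 0 carry 1
  1+1+1 = 1 carry 1
  1+1+1 = 1 carry 1
  0+1+1 = 0 carry 1
  1+0+1 = 0 carry 1
  1+1+1 = 1 carry 1
  0+0+1 = 1
  0+1 = 1
  1+0 = 1
  0+1 = 1
  0+0 = 0
  1+1 = 0 carry 1
  0+1+1 = 0 carry 1
  0+1+1 = 0 carry 1
  1+0+1 = 0 carry 1
  1+0+1 = 0 carry 1
  final carry 1
Sum = 0b100000011111001100011101100101101; now AND with 0b011001111000101100000100010101110101:
  000100000011111001100011101100101101
& 011001111000101100000100010101110101
= 000000000000101000000000000100100101

0b101000000000000100100101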